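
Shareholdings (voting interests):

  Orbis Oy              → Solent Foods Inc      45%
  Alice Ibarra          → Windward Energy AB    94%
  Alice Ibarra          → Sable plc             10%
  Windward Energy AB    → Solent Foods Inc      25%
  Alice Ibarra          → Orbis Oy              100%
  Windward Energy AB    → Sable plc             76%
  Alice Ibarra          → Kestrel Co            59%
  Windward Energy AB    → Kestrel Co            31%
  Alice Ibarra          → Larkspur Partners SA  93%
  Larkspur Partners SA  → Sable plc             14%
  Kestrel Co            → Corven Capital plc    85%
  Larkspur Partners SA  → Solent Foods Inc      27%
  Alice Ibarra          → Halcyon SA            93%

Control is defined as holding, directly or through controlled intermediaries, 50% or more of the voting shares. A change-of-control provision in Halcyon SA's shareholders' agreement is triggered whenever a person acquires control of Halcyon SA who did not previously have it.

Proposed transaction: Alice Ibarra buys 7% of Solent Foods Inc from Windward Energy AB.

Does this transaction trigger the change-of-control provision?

The purchase adds only to Alice's holdings (Windward's stake shrinks), so Alice is the only person who could newly come to control Halcyon.
Alice holds 93% of Halcyon, so Alice controls Halcyon.
So Alice already controls Halcyon before the transaction.
After the purchase, Alice holds 7% of Solent directly, and Windward's stake falls to 18%.
Alice controlled Halcyon already, so this is not a new person acquiring control; every other person's position is unchanged or reduced.
No new person acquires control, so the clause is not triggered.

No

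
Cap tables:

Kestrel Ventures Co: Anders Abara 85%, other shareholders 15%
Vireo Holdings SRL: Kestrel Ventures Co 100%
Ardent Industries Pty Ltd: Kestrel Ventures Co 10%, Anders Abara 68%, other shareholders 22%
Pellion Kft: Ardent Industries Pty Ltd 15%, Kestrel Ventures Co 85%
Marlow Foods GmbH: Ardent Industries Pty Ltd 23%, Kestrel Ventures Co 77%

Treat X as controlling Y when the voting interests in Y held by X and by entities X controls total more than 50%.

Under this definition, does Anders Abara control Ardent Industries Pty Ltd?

Anders holds 85% of Kestrel, so Anders controls Kestrel.
Kestrel and Anders together hold 10% + 68% = 78% of Ardent, so Anders controls Ardent.

Yes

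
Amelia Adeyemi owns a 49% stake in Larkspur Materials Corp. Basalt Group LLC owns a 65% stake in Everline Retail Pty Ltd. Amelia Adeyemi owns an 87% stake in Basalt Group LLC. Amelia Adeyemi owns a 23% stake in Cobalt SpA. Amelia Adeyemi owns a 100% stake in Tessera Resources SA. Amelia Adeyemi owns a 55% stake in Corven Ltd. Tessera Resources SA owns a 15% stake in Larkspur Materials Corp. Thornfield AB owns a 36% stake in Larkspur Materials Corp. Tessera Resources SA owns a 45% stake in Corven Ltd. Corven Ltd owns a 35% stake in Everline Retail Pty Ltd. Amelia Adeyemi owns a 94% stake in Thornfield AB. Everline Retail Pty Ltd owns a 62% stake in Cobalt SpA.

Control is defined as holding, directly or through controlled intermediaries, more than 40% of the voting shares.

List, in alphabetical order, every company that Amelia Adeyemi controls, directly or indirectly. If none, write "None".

Basalt Group LLC, Cobalt SpA, Corven Ltd, Everline Retail Pty Ltd, Larkspur Materials Corp, Tessera Resources SA, Thornfield AB

Amelia holds 100% of Tessera, so Amelia controls Tessera.
Amelia holds 94% of Thornfield, so Amelia controls Thornfield.
Amelia and Thornfield and Tessera together hold 49% + 36% + 15% = 100% of Larkspur, so Amelia controls Larkspur.
Amelia and Tessera together hold 55% + 45% = 100% of Corven, so Amelia controls Corven.
Amelia holds 87% of Basalt, so Amelia controls Basalt.
Basalt and Corven together hold 65% + 35% = 100% of Everline, so Amelia controls Everline.
Amelia and Everline together hold 23% + 62% = 85% of Cobalt, so Amelia controls Cobalt.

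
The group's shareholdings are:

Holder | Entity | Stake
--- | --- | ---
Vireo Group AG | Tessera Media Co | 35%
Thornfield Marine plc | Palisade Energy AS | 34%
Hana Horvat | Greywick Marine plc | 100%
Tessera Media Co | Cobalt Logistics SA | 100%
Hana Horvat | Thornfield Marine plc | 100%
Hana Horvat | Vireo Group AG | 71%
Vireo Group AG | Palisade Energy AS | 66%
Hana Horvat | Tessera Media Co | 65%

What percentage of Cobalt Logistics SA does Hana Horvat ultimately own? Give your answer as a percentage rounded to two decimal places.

89.85%

Hana reaches Cobalt along 2 paths.
Via Vireo → Tessera: 71% × 35% × 100% = 24.85%.
Via Tessera: 65% × 100% = 65%.
Total: 24.85% + 65% = 89.85%.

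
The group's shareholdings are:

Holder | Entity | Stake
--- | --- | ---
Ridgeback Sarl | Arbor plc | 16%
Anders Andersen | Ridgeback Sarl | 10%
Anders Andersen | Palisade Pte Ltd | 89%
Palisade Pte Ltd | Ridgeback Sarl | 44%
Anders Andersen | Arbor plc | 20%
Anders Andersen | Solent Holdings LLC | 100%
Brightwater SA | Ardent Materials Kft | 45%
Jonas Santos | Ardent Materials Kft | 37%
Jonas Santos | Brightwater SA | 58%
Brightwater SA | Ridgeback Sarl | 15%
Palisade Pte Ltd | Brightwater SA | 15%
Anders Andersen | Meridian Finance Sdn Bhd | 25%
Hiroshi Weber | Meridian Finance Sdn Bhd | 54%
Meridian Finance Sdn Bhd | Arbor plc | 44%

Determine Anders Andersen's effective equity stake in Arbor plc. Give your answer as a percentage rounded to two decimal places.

39.19%

Anders reaches Arbor along 5 paths.
Via Palisade → Brightwater → Ridgeback: 89% × 15% × 15% × 16% = 0.3204%.
Via Palisade → Ridgeback: 89% × 44% × 16% = 6.2656%.
Via Ridgeback: 10% × 16% = 1.6%.
Via Meridian: 25% × 44% = 11%.
Direct stake: 20% = 20%.
Total: 0.3204% + 6.2656% + 1.6% + 11% + 20% = 39.186%.
Rounded: 39.19%.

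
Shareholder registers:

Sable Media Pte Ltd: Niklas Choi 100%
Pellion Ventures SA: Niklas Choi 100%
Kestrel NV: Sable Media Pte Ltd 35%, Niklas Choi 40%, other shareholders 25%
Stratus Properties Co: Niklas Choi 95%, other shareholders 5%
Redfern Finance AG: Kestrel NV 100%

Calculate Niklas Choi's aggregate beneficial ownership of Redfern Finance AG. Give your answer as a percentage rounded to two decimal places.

75.00%

Niklas reaches Redfern along 2 paths.
Via Sable → Kestrel: 100% × 35% × 100% = 35%.
Via Kestrel: 40% × 100% = 40%.
Total: 35% + 40% = 75%.
Rounded: 75.00%.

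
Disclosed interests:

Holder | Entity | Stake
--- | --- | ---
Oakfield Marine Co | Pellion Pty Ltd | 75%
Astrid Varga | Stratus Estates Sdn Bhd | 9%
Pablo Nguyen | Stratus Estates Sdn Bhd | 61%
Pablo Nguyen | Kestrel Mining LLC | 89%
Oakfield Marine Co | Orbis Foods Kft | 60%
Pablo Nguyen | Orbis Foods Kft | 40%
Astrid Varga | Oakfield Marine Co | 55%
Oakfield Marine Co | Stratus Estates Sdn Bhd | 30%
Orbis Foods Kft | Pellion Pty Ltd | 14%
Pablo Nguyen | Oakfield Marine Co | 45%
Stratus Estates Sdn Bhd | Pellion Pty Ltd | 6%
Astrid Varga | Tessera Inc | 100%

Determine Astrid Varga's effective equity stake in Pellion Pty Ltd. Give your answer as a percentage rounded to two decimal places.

Astrid reaches Pellion along 4 paths.
Via Oakfield → Orbis: 55% × 60% × 14% = 4.62%.
Via Oakfield: 55% × 75% = 41.25%.
Via Stratus: 9% × 6% = 0.54%.
Via Oakfield → Stratus: 55% × 30% × 6% = 0.99%.
Total: 4.62% + 41.25% + 0.54% + 0.99% = 47.4%.
Rounded: 47.40%.

47.40%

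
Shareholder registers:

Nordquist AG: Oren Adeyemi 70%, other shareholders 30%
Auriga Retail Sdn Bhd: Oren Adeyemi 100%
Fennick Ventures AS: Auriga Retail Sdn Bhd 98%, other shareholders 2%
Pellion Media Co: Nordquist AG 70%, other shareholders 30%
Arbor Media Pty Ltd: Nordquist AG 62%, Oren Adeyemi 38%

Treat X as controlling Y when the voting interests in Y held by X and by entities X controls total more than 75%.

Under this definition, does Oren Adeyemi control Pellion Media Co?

Oren holds 100% of Auriga, so Oren controls Auriga.
Auriga holds 98% of Fennick, so Oren controls Fennick.
Neither Oren nor any entity Oren controls holds any voting interest in Pellion.
So Oren does not control Pellion.

No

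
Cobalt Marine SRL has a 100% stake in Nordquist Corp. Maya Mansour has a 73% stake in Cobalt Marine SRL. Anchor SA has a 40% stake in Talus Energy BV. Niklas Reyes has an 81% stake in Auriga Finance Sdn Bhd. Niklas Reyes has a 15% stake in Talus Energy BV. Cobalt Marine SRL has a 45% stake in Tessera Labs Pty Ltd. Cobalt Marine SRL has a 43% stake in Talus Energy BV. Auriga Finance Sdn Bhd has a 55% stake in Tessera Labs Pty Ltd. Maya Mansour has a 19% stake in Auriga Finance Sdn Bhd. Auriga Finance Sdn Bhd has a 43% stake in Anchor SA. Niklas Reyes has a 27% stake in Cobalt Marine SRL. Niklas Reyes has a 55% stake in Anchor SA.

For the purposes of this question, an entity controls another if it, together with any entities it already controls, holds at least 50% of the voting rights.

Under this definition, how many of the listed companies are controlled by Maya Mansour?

Maya holds 73% of Cobalt, so Maya controls Cobalt.
Cobalt holds 100% of Nordquist, so Maya controls Nordquist.
No other company's threshold is met.
Maya controls 2 companies.

2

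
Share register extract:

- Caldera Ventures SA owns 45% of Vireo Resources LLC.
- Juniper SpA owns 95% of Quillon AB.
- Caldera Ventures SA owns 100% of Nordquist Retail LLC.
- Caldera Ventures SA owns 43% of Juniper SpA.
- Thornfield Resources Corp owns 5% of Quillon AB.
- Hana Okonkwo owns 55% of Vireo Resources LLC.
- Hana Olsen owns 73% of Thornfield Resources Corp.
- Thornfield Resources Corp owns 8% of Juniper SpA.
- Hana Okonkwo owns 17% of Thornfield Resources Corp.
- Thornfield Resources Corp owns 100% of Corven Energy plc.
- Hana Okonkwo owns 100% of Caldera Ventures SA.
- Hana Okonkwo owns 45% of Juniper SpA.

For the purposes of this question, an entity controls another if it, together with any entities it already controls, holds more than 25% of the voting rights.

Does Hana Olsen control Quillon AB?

No

Hana Olsen holds 73% of Thornfield, so Hana Olsen controls Thornfield.
Thornfield holds 100% of Corven, so Hana Olsen controls Corven.
In Quillon, Hana Olsen's side holds only 5%, not > 25%.
So Hana Olsen does not control Quillon.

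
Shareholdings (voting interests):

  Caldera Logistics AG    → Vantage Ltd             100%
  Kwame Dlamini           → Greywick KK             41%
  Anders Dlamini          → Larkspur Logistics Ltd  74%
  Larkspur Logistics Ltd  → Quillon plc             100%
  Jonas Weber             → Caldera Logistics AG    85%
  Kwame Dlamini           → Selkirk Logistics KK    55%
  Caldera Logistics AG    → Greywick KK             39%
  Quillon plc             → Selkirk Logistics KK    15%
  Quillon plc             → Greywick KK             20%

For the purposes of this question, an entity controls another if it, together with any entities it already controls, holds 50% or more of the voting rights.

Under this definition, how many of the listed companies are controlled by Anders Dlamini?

2

Anders holds 74% of Larkspur, so Anders controls Larkspur.
Larkspur holds 100% of Quillon, so Anders controls Quillon.
No other company's threshold is met.
Anders controls 2 companies.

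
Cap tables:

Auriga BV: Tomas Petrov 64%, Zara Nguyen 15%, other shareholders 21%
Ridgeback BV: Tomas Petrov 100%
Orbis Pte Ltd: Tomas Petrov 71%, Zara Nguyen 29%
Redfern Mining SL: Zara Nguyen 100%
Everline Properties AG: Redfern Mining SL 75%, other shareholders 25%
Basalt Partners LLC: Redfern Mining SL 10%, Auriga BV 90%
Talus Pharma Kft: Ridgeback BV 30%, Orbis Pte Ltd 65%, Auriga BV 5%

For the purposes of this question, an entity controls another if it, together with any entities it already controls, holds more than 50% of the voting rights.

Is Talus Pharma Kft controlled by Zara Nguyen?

Zara holds 100% of Redfern, so Zara controls Redfern.
Redfern holds 75% of Everline, so Zara controls Everline.
Neither Zara nor any entity Zara controls holds any voting interest in Talus.
So Zara does not control Talus.

No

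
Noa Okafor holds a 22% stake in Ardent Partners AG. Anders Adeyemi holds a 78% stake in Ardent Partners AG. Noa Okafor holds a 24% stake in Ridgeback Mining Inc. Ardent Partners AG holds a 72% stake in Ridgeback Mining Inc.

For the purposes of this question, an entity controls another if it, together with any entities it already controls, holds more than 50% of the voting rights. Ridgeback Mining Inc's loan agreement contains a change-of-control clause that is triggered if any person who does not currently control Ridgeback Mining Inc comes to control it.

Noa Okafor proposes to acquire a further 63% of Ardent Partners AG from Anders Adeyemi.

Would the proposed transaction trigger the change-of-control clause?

The purchase adds only to Noa's holdings (Anders's stake shrinks), so Noa is the only person who could newly come to control Ridgeback.
Noa's largest direct stake is 24% in Ridgeback, which does not meet the threshold, so Noa controls no company.
In Ridgeback, Noa's side holds only 24%, not > 50%.
So before the transaction, Noa does not control Ridgeback.
After the purchase, Noa's direct stake in Ardent rises to 22% + 63% = 85%, and Anders's stake falls to 15%.
Noa holds 85% of Ardent, so Noa controls Ardent.
Ardent and Noa together hold 72% + 24% = 96% of Ridgeback, so Noa controls Ridgeback.
Noa did not control Ridgeback before and does after, so the clause is triggered.

Yes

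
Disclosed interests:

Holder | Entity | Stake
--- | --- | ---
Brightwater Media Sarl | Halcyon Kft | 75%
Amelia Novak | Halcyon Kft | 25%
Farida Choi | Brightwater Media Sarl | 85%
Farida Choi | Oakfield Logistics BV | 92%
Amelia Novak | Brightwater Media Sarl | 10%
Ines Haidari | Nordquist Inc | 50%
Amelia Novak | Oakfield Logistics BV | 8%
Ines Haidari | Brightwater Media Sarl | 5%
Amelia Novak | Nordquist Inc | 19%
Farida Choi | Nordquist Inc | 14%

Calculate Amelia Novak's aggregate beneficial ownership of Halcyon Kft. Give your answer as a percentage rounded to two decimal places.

32.50%

Amelia reaches Halcyon along 2 paths.
Direct stake: 25% = 25%.
Via Brightwater: 10% × 75% = 7.5%.
Total: 25% + 7.5% = 32.5%.
Rounded: 32.50%.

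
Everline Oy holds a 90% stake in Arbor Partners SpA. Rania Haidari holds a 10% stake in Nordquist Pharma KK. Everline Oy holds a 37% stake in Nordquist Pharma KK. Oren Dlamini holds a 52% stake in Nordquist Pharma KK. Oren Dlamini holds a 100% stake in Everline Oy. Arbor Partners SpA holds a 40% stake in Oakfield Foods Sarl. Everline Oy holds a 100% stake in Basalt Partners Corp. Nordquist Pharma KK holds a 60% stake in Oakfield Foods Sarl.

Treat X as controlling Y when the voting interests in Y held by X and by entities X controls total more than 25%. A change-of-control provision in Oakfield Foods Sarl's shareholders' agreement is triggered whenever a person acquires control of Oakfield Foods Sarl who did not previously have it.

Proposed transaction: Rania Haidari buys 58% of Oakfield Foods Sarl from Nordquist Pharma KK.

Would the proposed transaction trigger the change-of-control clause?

Yes

The purchase adds only to Rania's holdings (Nordquist's stake shrinks), so Rania is the only person who could newly come to control Oakfield.
Rania's largest direct stake is 10% in Nordquist, which does not meet the threshold, so Rania controls no company.
Neither Rania nor any entity Rania controls holds any voting interest in Oakfield.
So before the transaction, Rania does not control Oakfield.
After the purchase, Rania holds 58% of Oakfield directly, and Nordquist's stake falls to 2%.
Rania holds 58% of Oakfield, so Rania controls Oakfield.
Rania did not control Oakfield before and does after, so the clause is triggered.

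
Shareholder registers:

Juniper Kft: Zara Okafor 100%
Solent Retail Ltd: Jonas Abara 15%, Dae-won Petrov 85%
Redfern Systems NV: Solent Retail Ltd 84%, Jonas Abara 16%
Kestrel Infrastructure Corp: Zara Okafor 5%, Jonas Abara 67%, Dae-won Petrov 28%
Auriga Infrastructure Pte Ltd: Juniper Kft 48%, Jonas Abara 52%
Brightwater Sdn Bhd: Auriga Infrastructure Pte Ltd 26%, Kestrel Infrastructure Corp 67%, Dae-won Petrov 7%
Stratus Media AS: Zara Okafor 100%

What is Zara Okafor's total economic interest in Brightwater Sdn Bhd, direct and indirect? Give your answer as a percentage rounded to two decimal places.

Zara reaches Brightwater along 2 paths.
Via Juniper → Auriga: 100% × 48% × 26% = 12.48%.
Via Kestrel: 5% × 67% = 3.35%.
Total: 12.48% + 3.35% = 15.83%.

15.83%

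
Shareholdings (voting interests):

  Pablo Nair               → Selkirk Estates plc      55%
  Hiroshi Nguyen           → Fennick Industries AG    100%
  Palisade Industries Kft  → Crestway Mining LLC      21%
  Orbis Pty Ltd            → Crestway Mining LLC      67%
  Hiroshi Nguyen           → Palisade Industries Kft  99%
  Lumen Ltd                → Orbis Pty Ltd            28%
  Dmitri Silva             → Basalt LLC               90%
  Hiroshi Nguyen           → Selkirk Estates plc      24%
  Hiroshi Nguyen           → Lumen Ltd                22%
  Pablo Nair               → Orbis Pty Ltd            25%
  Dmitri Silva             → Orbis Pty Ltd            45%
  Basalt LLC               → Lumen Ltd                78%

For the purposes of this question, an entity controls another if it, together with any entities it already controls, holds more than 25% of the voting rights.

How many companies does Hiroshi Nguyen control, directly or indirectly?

2

Hiroshi holds 99% of Palisade, so Hiroshi controls Palisade.
Hiroshi holds 100% of Fennick, so Hiroshi controls Fennick.
No other company's threshold is met.
Hiroshi controls 2 companies.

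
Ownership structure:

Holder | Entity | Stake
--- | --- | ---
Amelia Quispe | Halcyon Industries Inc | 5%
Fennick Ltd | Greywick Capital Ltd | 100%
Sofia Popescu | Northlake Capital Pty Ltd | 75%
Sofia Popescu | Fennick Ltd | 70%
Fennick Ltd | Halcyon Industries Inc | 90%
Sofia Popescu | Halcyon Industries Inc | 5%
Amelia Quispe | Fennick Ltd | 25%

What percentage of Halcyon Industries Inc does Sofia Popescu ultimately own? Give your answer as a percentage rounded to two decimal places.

Sofia reaches Halcyon along 2 paths.
Via Fennick: 70% × 90% = 63%.
Direct stake: 5% = 5%.
Total: 63% + 5% = 68%.
Rounded: 68.00%.

68.00%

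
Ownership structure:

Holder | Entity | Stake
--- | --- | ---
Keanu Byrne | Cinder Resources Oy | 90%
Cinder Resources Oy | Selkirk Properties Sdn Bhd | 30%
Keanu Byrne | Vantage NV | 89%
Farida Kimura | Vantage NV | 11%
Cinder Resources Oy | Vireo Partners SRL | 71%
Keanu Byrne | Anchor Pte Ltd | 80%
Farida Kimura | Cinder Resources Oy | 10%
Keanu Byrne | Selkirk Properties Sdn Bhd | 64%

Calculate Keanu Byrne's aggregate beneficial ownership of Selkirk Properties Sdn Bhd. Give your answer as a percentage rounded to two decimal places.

91.00%

Keanu reaches Selkirk along 2 paths.
Direct stake: 64% = 64%.
Via Cinder: 90% × 30% = 27%.
Total: 64% + 27% = 91%.
Rounded: 91.00%.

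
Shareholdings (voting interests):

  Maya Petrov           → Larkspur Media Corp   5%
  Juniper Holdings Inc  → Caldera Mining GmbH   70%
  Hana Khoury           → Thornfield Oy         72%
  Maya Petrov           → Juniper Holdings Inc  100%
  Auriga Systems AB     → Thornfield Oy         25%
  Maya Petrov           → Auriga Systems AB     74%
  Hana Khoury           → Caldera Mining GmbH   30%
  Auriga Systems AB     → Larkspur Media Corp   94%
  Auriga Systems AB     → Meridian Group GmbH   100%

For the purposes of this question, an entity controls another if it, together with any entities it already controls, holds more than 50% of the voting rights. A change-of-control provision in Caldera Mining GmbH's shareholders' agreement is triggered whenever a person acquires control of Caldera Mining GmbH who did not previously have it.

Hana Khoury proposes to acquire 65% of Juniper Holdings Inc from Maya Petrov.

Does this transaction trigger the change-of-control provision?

The purchase adds only to Hana's holdings (Maya's stake shrinks), so Hana is the only person who could newly come to control Caldera.
Hana holds 72% of Thornfield, so Hana controls Thornfield.
In Caldera, Hana's side holds only 30%, not > 50%.
So before the transaction, Hana does not control Caldera.
After the purchase, Hana holds 65% of Juniper directly, and Maya's stake falls to 35%.
Hana holds 65% of Juniper, so Hana controls Juniper.
Hana and Juniper together hold 30% + 70% = 100% of Caldera, so Hana controls Caldera.
Hana did not control Caldera before and does after, so the clause is triggered.

Yes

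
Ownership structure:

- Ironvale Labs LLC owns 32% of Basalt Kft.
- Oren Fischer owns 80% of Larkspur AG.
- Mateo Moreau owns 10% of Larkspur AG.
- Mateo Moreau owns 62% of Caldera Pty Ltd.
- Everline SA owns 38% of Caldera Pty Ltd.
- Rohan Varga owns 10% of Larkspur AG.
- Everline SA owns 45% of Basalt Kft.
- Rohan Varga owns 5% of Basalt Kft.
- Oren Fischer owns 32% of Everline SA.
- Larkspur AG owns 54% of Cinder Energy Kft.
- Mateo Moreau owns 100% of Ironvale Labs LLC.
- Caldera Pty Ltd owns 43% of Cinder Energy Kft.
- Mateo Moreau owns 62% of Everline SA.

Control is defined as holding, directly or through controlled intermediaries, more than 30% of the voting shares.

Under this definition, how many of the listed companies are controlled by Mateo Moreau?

Mateo holds 100% of Ironvale, so Mateo controls Ironvale.
Mateo holds 62% of Everline, so Mateo controls Everline.
Mateo and Everline together hold 62% + 38% = 100% of Caldera, so Mateo controls Caldera.
Everline and Ironvale together hold 45% + 32% = 77% of Basalt, so Mateo controls Basalt.
Caldera holds 43% of Cinder, so Mateo controls Cinder.
No other company's threshold is met.
Mateo controls 5 companies.

5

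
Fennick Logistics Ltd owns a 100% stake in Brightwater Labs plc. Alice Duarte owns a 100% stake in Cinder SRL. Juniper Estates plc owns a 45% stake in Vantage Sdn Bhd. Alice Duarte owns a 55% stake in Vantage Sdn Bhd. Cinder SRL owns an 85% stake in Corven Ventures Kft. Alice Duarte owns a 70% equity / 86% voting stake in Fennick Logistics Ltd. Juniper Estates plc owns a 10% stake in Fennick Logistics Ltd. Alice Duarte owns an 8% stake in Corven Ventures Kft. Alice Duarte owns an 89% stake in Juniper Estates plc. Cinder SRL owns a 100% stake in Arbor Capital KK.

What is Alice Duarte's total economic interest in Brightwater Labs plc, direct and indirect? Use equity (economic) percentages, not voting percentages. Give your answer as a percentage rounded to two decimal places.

78.90%

Alice reaches Brightwater along 2 paths.
Via Fennick: 70% × 100% = 70%.
Via Juniper → Fennick: 89% × 10% × 100% = 8.9%.
Total: 70% + 8.9% = 78.9%.
Rounded: 78.90%.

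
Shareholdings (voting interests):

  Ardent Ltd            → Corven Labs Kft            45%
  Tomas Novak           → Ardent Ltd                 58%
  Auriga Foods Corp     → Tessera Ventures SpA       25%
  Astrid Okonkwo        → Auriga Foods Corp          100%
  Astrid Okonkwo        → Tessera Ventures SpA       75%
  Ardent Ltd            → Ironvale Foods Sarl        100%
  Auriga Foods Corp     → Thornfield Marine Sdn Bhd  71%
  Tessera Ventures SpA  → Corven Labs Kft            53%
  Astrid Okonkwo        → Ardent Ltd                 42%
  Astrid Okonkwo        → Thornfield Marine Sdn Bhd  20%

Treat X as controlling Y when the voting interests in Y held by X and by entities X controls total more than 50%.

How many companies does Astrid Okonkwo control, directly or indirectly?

4

Astrid holds 100% of Auriga, so Astrid controls Auriga.
Astrid and Auriga together hold 75% + 25% = 100% of Tessera, so Astrid controls Tessera.
Auriga and Astrid together hold 71% + 20% = 91% of Thornfield, so Astrid controls Thornfield.
Tessera holds 53% of Corven, so Astrid controls Corven.
No other company's threshold is met.
Astrid controls 4 companies.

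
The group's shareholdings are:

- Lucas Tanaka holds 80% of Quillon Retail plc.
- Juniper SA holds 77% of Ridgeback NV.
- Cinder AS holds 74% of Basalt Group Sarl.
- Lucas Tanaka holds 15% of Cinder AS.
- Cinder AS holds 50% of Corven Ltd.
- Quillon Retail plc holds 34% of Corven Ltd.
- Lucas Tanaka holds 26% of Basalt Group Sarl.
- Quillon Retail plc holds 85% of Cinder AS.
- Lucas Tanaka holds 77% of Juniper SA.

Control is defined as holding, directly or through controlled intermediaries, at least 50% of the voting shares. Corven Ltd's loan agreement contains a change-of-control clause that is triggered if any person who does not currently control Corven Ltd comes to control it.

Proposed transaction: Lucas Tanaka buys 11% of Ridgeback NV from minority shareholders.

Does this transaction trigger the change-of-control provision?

The purchase changes only Lucas's holdings, so Lucas is the only person who could newly come to control Corven.
Lucas holds 80% of Quillon, so Lucas controls Quillon.
Lucas and Quillon together hold 15% + 85% = 100% of Cinder, so Lucas controls Cinder.
Cinder and Quillon together hold 50% + 34% = 84% of Corven, so Lucas controls Corven.
So Lucas already controls Corven before the transaction.
After the purchase, Lucas holds 11% of Ridgeback directly.
Lucas controlled Corven already, so this is not a new person acquiring control; every other person's position is unchanged or reduced.
No new person acquires control, so the clause is not triggered.

No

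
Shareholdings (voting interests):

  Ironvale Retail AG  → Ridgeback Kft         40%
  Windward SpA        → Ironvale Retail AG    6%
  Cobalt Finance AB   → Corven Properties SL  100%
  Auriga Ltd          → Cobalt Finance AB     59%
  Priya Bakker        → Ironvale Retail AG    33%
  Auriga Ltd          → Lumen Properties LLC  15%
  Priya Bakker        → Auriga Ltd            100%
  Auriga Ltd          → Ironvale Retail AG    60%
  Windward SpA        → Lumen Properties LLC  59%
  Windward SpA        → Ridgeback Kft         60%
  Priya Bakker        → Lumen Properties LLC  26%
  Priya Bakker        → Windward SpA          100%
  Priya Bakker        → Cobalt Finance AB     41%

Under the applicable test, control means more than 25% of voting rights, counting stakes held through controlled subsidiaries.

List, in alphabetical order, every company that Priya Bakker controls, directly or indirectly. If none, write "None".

Priya holds 100% of Windward, so Priya controls Windward.
Priya holds 100% of Auriga, so Priya controls Auriga.
Priya and Windward and Auriga together hold 26% + 59% + 15% = 100% of Lumen, so Priya controls Lumen.
Auriga and Priya together hold 59% + 41% = 100% of Cobalt, so Priya controls Cobalt.
Auriga and Priya and Windward together hold 60% + 33% + 6% = 99% of Ironvale, so Priya controls Ironvale.
Windward and Ironvale together hold 60% + 40% = 100% of Ridgeback, so Priya controls Ridgeback.
Cobalt holds 100% of Corven, so Priya controls Corven.

Auriga Ltd, Cobalt Finance AB, Corven Properties SL, Ironvale Retail AG, Lumen Properties LLC, Ridgeback Kft, Windward SpA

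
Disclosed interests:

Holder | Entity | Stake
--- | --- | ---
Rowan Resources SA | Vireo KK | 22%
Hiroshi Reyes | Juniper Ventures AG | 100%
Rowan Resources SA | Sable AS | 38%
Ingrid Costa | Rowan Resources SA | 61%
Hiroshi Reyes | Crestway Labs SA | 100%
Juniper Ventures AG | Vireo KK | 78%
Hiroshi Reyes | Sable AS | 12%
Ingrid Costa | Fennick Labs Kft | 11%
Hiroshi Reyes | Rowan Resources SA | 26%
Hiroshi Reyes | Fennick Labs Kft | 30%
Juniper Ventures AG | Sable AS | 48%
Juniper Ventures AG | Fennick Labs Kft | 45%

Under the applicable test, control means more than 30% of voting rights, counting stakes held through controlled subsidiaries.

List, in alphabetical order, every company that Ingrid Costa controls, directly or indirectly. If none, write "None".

Rowan Resources SA, Sable AS

Ingrid holds 61% of Rowan, so Ingrid controls Rowan.
Rowan holds 38% of Sable, so Ingrid controls Sable.
No other company's threshold is met.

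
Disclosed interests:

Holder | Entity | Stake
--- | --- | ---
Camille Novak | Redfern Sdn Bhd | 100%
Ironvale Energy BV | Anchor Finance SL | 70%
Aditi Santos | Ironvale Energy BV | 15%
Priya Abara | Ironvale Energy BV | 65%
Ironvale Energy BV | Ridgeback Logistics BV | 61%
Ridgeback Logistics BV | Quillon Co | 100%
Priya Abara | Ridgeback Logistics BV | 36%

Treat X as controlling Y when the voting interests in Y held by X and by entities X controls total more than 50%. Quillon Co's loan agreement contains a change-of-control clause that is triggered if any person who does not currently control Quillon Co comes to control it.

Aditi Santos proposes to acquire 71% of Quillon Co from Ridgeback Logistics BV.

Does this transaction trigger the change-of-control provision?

The purchase adds only to Aditi's holdings (Ridgeback's stake shrinks), so Aditi is the only person who could newly come to control Quillon.
Aditi's largest direct stake is 15% in Ironvale, which does not meet the threshold, so Aditi controls no company.
Neither Aditi nor any entity Aditi controls holds any voting interest in Quillon.
So before the transaction, Aditi does not control Quillon.
After the purchase, Aditi holds 71% of Quillon directly, and Ridgeback's stake falls to 29%.
Aditi holds 71% of Quillon, so Aditi controls Quillon.
Aditi did not control Quillon before and does after, so the clause is triggered.

Yes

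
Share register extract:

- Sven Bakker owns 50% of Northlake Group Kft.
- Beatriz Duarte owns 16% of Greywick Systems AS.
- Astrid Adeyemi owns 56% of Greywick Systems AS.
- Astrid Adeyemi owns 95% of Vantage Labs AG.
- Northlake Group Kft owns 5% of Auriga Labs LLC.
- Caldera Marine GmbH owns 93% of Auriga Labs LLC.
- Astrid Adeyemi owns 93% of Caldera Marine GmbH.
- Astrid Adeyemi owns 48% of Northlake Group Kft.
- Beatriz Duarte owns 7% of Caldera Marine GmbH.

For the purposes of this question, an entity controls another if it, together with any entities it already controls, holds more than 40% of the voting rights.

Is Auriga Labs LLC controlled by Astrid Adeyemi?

Yes

Astrid holds 93% of Caldera, so Astrid controls Caldera.
Astrid holds 48% of Northlake, so Astrid controls Northlake.
Caldera and Northlake together hold 93% + 5% = 98% of Auriga, so Astrid controls Auriga.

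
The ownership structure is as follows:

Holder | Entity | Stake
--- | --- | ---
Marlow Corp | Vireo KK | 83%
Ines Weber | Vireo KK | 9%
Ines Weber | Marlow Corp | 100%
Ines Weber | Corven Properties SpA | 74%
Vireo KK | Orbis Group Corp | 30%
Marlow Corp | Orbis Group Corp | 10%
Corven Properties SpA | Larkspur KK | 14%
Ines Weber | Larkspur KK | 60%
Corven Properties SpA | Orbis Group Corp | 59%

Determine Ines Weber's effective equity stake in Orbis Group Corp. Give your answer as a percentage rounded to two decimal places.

81.26%

Ines reaches Orbis along 4 paths.
Via Corven: 74% × 59% = 43.66%.
Via Vireo: 9% × 30% = 2.7%.
Via Marlow → Vireo: 100% × 83% × 30% = 24.9%.
Via Marlow: 100% × 10% = 10%.
Total: 43.66% + 2.7% + 24.9% + 10% = 81.26%.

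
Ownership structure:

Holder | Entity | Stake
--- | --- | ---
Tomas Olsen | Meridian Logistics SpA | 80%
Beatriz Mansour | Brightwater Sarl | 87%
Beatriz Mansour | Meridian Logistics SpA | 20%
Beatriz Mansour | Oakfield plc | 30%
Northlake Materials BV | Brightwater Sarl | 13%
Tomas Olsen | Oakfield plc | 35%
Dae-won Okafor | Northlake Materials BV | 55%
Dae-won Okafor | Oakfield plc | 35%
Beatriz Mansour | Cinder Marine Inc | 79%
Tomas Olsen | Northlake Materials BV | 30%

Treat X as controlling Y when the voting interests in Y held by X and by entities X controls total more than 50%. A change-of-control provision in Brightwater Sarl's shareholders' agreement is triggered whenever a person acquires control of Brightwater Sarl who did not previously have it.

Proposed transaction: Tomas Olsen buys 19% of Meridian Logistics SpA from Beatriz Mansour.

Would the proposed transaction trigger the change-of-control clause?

The purchase adds only to Tomas's holdings (Beatriz's stake shrinks), so Tomas is the only person who could newly come to control Brightwater.
Tomas holds 80% of Meridian, so Tomas controls Meridian.
Neither Tomas nor any entity Tomas controls holds any voting interest in Brightwater.
So before the transaction, Tomas does not control Brightwater.
After the purchase, Tomas's direct stake in Meridian rises to 80% + 19% = 99%, and Beatriz's stake falls to 1%.
Tomas holds 99% of Meridian, so Tomas controls Meridian.
After the transaction, neither Tomas nor any entity Tomas controls holds a voting interest in Brightwater, so Tomas still does not control it.
No new person acquires control, so the clause is not triggered.

No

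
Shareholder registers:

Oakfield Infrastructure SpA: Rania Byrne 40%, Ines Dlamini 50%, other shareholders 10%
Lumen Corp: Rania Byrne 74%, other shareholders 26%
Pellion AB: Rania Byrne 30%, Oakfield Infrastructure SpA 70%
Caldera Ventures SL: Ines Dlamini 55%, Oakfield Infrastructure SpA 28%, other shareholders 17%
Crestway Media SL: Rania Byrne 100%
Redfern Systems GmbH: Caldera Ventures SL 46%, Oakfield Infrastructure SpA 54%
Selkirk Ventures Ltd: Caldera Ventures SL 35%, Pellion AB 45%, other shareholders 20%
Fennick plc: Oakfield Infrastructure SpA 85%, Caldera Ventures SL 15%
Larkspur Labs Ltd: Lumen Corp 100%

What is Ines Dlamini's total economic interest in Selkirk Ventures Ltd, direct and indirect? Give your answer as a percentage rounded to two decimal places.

Ines reaches Selkirk along 3 paths.
Via Caldera: 55% × 35% = 19.25%.
Via Oakfield → Caldera: 50% × 28% × 35% = 4.9%.
Via Oakfield → Pellion: 50% × 70% × 45% = 15.75%.
Total: 19.25% + 4.9% + 15.75% = 39.9%.
Rounded: 39.90%.

39.90%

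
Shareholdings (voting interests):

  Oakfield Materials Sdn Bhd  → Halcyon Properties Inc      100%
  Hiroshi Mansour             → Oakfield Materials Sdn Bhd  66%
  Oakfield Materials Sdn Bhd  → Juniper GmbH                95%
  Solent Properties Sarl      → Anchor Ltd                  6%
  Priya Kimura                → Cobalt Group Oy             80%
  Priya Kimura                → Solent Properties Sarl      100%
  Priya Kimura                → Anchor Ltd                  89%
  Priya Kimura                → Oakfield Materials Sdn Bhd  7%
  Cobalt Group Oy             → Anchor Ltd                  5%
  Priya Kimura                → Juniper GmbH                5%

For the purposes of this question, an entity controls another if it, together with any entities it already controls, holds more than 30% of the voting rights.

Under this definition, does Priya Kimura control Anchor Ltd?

Yes

Priya holds 80% of Cobalt, so Priya controls Cobalt.
Priya holds 100% of Solent, so Priya controls Solent.
Priya and Cobalt and Solent together hold 89% + 5% + 6% = 100% of Anchor, so Priya controls Anchor.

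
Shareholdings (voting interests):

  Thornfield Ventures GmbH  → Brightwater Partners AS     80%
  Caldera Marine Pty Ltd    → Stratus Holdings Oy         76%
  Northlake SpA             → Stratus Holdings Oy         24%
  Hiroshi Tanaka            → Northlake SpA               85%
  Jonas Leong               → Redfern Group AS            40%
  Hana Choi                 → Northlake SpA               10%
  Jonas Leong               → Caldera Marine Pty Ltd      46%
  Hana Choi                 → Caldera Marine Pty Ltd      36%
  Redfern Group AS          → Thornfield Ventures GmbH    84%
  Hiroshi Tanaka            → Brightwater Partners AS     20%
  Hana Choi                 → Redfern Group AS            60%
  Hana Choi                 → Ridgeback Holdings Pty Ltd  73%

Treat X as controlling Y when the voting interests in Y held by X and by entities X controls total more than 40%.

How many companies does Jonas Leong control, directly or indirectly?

Jonas holds 46% of Caldera, so Jonas controls Caldera.
Caldera holds 76% of Stratus, so Jonas controls Stratus.
No other company's threshold is met.
Jonas controls 2 companies.

2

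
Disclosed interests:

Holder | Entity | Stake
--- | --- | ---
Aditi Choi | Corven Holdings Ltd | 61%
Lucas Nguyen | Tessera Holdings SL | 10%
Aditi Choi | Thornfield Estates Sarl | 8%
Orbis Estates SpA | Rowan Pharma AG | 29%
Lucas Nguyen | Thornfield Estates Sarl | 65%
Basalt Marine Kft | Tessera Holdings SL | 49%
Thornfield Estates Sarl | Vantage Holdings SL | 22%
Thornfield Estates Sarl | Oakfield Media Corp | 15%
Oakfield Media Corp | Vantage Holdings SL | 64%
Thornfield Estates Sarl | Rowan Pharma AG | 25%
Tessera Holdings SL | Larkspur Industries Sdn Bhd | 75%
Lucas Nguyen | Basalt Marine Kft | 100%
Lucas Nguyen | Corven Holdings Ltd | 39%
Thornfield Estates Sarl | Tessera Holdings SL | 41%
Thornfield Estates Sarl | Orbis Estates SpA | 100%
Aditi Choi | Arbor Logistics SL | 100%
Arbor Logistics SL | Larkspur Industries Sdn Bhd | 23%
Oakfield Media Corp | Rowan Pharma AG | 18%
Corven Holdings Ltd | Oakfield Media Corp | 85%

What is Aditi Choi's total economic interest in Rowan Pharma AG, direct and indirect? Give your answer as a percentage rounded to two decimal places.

13.87%

Aditi reaches Rowan along 4 paths.
Via Thornfield: 8% × 25% = 2%.
Via Thornfield → Orbis: 8% × 100% × 29% = 2.32%.
Via Corven → Oakfield: 61% × 85% × 18% = 9.333%.
Via Thornfield → Oakfield: 8% × 15% × 18% = 0.216%.
Total: 2% + 2.32% + 9.333% + 0.216% = 13.869%.
Rounded: 13.87%.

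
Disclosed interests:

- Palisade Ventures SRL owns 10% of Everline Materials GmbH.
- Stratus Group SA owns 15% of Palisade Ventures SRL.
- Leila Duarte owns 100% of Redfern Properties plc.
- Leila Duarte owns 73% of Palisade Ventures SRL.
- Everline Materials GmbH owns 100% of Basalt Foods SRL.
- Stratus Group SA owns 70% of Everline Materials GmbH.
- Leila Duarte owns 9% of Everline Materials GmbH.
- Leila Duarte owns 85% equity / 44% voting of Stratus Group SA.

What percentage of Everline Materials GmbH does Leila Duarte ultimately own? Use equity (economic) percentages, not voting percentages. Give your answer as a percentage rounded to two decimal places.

Leila reaches Everline along 4 paths.
Via Stratus → Palisade: 85% × 15% × 10% = 1.275%.
Via Palisade: 73% × 10% = 7.3%.
Via Stratus: 85% × 70% = 59.5%.
Direct stake: 9% = 9%.
Total: 1.275% + 7.3% + 59.5% + 9% = 77.075%.
Rounded: 77.08%.

77.08%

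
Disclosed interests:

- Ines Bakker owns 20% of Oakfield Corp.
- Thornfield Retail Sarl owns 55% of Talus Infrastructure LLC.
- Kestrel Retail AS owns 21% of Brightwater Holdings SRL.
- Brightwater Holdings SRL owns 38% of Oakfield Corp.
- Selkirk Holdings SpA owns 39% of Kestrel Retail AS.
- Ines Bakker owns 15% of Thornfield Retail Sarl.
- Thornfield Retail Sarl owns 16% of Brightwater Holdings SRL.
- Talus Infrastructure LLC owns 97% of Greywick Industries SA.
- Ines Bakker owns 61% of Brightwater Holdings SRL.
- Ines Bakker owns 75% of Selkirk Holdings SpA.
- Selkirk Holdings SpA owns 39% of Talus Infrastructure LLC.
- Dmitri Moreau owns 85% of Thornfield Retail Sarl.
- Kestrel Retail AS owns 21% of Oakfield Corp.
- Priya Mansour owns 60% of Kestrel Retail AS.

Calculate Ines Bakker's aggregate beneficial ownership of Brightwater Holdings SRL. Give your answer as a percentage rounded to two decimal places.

Ines reaches Brightwater along 3 paths.
Via Thornfield: 15% × 16% = 2.4%.
Direct stake: 61% = 61%.
Via Selkirk → Kestrel: 75% × 39% × 21% = 6.1425%.
Total: 2.4% + 61% + 6.1425% = 69.5425%.
Rounded: 69.54%.

69.54%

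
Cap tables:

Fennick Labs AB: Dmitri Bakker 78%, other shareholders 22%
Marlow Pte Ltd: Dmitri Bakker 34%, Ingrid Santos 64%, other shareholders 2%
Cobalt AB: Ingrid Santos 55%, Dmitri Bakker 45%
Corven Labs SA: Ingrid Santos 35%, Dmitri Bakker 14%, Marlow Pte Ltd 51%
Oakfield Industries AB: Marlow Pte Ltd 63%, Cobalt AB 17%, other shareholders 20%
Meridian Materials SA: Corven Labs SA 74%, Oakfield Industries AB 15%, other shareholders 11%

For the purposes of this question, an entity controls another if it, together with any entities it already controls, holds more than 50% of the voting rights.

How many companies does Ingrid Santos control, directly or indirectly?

5

Ingrid holds 64% of Marlow, so Ingrid controls Marlow.
Ingrid holds 55% of Cobalt, so Ingrid controls Cobalt.
Ingrid and Marlow together hold 35% + 51% = 86% of Corven, so Ingrid controls Corven.
Marlow and Cobalt together hold 63% + 17% = 80% of Oakfield, so Ingrid controls Oakfield.
Corven and Oakfield together hold 74% + 15% = 89% of Meridian, so Ingrid controls Meridian.
No other company's threshold is met.
Ingrid controls 5 companies.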